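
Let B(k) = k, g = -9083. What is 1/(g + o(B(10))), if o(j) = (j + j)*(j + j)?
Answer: -1/8683 ≈ -0.00011517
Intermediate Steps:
o(j) = 4*j² (o(j) = (2*j)*(2*j) = 4*j²)
1/(g + o(B(10))) = 1/(-9083 + 4*10²) = 1/(-9083 + 4*100) = 1/(-9083 + 400) = 1/(-8683) = -1/8683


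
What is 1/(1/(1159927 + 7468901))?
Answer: 8628828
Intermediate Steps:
1/(1/(1159927 + 7468901)) = 1/(1/8628828) = 8628828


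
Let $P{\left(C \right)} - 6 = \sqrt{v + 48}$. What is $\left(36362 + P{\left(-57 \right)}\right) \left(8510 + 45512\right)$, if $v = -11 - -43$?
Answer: $1964672096 + 216088 \sqrt{5} \approx 1.9652 \cdot 10^{9}$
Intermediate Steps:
$v = 32$ ($v = -11 + 43 = 32$)
$P{\left(C \right)} = 6 + 4 \sqrt{5}$ ($P{\left(C \right)} = 6 + \sqrt{32 + 48} = 6 + \sqrt{80} = 6 + 4 \sqrt{5}$)
$\left(36362 + P{\left(-57 \right)}\right) \left(8510 + 45512\right) = \left(36362 + \left(6 + 4 \sqrt{5}\right)\right) \left(8510 + 45512\right) = \left(36368 + 4 \sqrt{5}\right) 54022 = 1964672096 + 216088 \sqrt{5}$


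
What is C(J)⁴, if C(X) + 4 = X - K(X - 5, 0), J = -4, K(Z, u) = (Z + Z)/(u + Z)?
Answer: 10000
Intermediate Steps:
K(Z, u) = 2*Z/(Z + u) (K(Z, u) = (2*Z)/(Z + u) = 2*Z/(Z + u))
C(X) = -6 + X (C(X) = -4 + (X - 2*(X - 5)/((X - 5) + 0)) = -4 + (X - 2*(-5 + X)/((-5 + X) + 0)) = -4 + (X - 2*(-5 + X)/(-5 + X)) = -4 + (X - 1*2) = -4 + (X - 2) = -4 + (-2 + X) = -6 + X)
C(J)⁴ = (-6 - 4)⁴ = (-10)⁴ = 10000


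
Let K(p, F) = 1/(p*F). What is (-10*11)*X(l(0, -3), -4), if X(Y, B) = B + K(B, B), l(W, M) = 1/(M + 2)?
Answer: 3465/8 ≈ 433.13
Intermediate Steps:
K(p, F) = 1/(F*p)
l(W, M) = 1/(2 + M)
X(Y, B) = B + B⁻² (X(Y, B) = B + 1/(B*B) = B + B⁻²)
(-10*11)*X(l(0, -3), -4) = (-10*11)*(-4 + (-4)⁻²) = -110*(-4 + 1/16) = -110*(-63/16) = 3465/8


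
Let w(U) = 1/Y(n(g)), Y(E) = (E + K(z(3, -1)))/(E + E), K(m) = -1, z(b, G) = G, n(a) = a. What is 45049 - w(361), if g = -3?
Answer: 90095/2 ≈ 45048.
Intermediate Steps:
Y(E) = (-1 + E)/(2*E) (Y(E) = (E - 1)/(E + E) = (-1 + E)/((2*E)) = (-1 + E)*(1/(2*E)) = (-1 + E)/(2*E))
w(U) = 3/2 (w(U) = 1/((1/2)*(-1 - 3)/(-3)) = 1/((1/2)*(-1/3)*(-4)) = 1/(2/3) = 3/2)
45049 - w(361) = 45049 - 1*3/2 = 45049 - 3/2 = 90095/2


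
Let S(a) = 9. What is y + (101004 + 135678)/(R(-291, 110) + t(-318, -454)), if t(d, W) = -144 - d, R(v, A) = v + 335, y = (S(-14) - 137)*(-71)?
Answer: 1108933/109 ≈ 10174.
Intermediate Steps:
y = 9088 (y = (9 - 137)*(-71) = -128*(-71) = 9088)
R(v, A) = 335 + v
y + (101004 + 135678)/(R(-291, 110) + t(-318, -454)) = 9088 + (101004 + 135678)/((335 - 291) + (-144 - 1*(-318))) = 9088 + 236682/(44 + (-144 + 318)) = 9088 + 236682/(44 + 174) = 9088 + 236682/218 = 9088 + 236682*(1/218) = 9088 + 118341/109 = 1108933/109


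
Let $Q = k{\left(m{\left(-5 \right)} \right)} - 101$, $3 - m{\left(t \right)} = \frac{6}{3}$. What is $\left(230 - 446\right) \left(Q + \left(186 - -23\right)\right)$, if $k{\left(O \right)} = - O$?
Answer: $-23112$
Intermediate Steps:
$m{\left(t \right)} = 1$ ($m{\left(t \right)} = 3 - \frac{6}{3} = 3 - 6 \cdot \frac{1}{3} = 3 - 2 = 1$)
$Q = -102$ ($Q = \left(-1\right) 1 - 101 = -1 - 101 = -102$)
$\left(230 - 446\right) \left(Q + \left(186 - -23\right)\right) = \left(230 - 446\right) \left(-102 + \left(186 - -23\right)\right) = - 216 \left(-102 + \left(186 + 23\right)\right) = - 216 \left(-102 + 209\right) = \left(-216\right) 107 = -23112$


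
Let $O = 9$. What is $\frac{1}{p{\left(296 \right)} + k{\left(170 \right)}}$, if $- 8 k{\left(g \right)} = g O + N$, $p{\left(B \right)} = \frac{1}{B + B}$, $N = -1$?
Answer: $- \frac{592}{113145} \approx -0.0052322$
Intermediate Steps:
$p{\left(B \right)} = \frac{1}{2 B}$
$k{\left(g \right)} = \frac{1}{8} - \frac{9 g}{8}$ ($k{\left(g \right)} = - \frac{g 9 - 1}{8} = - \frac{9 g - 1}{8} = - \frac{-1 + 9 g}{8} = \frac{1}{8} - \frac{9 g}{8}$)
$\frac{1}{p{\left(296 \right)} + k{\left(170 \right)}} = \frac{1}{\frac{1}{2 \cdot 296} + \left(\frac{1}{8} - \frac{765}{4}\right)} = \frac{1}{\frac{1}{2} \cdot \frac{1}{296} + \left(\frac{1}{8} - \frac{765}{4}\right)} = \frac{1}{\frac{1}{592} - \frac{1529}{8}} = \frac{1}{- \frac{113145}{592}} = - \frac{592}{113145}$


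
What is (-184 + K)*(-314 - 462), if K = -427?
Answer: 474136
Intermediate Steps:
(-184 + K)*(-314 - 462) = (-184 - 427)*(-314 - 462) = -611*(-776) = 474136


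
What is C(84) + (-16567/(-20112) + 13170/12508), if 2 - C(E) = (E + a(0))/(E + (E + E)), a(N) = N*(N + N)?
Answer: 222840809/62890224 ≈ 3.5433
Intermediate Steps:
a(N) = 2*N**2 (a(N) = N*(2*N) = 2*N**2)
C(E) = 5/3 (C(E) = 2 - (E + 2*0**2)/(E + (E + E)) = 2 - (E + 2*0)/(E + 2*E) = 2 - (E + 0)/(3*E) = 2 - E*1/(3*E) = 2 - 1*1/3 = 2 - 1/3 = 5/3)
C(84) + (-16567/(-20112) + 13170/12508) = 5/3 + (-16567/(-20112) + 13170/12508) = 5/3 + (-16567*(-1/20112) + 13170*(1/12508)) = 5/3 + (16567/20112 + 6585/6254) = 5/3 + 118023769/62890224 = 222840809/62890224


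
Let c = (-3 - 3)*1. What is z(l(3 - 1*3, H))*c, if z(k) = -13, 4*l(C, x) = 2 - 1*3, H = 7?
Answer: 78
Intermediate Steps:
l(C, x) = -¼ (l(C, x) = (2 - 1*3)/4 = (2 - 3)/4 = (¼)*(-1) = -¼)
c = -6 (c = -6*1 = -6)
z(l(3 - 1*3, H))*c = -13*(-6) = 78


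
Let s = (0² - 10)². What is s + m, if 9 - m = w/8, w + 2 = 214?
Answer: 165/2 ≈ 82.500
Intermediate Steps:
w = 212 (w = -2 + 214 = 212)
m = -35/2 (m = 9 - 212/8 = 9 - 1*53/2 = 9 - 53/2 = -35/2 ≈ -17.500)
s = 100 (s = (0 - 10)² = (-10)² = 100)
s + m = 100 - 35/2 = 165/2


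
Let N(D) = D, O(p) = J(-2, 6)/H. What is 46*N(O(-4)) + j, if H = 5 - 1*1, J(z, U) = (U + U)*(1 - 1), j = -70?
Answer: -70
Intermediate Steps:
J(z, U) = 0 (J(z, U) = (2*U)*0 = 0)
H = 4 (H = 5 - 1 = 4)
O(p) = 0 (O(p) = 0/4 = 0*(1/4) = 0)
46*N(O(-4)) + j = 46*0 - 70 = 0 - 70 = -70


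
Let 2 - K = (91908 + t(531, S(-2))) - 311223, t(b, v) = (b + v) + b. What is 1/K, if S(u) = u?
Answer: 1/218257 ≈ 4.5818e-6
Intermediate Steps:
t(b, v) = v + 2*b
K = 218257 (K = 2 - ((91908 + (-2 + 2*531)) - 311223) = 2 - ((91908 + (-2 + 1062)) - 311223) = 2 - ((91908 + 1060) - 311223) = 2 - (92968 - 311223) = 2 - 1*(-218255) = 2 + 218255 = 218257)
1/K = 1/218257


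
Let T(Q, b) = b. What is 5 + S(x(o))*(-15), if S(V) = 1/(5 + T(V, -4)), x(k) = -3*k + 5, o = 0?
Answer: -10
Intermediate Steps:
x(k) = 5 - 3*k
S(V) = 1 (S(V) = 1/(5 - 4) = 1/1 = 1)
5 + S(x(o))*(-15) = 5 + 1*(-15) = 5 - 15 = -10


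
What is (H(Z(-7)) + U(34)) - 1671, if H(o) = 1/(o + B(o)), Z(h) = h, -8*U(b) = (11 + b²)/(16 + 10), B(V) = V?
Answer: -2441249/1456 ≈ -1676.7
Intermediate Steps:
U(b) = -11/208 - b²/208 (U(b) = -(11 + b²)/(8*(16 + 10)) = -(11 + b²)/(8*26) = -(11/26 + b²/26)/8 = -11/208 - b²/208)
H(o) = 1/(2*o) (H(o) = 1/(o + o) = 1/(2*o))
(H(Z(-7)) + U(34)) - 1671 = ((½)/(-7) + (-11/208 - 1/208*34²)) - 1671 = ((½)*(-⅐) + (-11/208 - 1/208*1156)) - 1671 = (-1/14 + (-11/208 - 289/52)) - 1671 = (-1/14 - 1167/208) - 1671 = -8273/1456 - 1671 = -2441249/1456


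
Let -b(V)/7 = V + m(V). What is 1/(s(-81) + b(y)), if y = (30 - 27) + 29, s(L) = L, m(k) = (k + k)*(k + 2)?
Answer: -1/15537 ≈ -6.4363e-5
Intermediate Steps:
m(k) = 2*k*(2 + k) (m(k) = (2*k)*(2 + k) = 2*k*(2 + k))
y = 32 (y = 3 + 29 = 32)
b(V) = -7*V - 14*V*(2 + V) (b(V) = -7*(V + 2*V*(2 + V)) = -7*V - 14*V*(2 + V))
1/(s(-81) + b(y)) = 1/(-81 + 7*32*(-5 - 2*32)) = 1/(-81 + 7*32*(-5 - 64)) = 1/(-81 + 7*32*(-69)) = 1/(-81 - 15456) = 1/(-15537) = -1/15537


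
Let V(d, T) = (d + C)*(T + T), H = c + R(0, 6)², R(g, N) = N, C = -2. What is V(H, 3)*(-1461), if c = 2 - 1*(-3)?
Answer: -341874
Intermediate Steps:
c = 5 (c = 2 + 3 = 5)
H = 41 (H = 5 + 6² = 5 + 36 = 41)
V(d, T) = 2*T*(-2 + d) (V(d, T) = (d - 2)*(T + T) = (-2 + d)*(2*T) = 2*T*(-2 + d))
V(H, 3)*(-1461) = (2*3*(-2 + 41))*(-1461) = (2*3*39)*(-1461) = 234*(-1461) = -341874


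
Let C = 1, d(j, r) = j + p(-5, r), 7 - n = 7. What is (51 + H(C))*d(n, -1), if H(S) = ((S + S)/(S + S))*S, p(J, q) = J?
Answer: -260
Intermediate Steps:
n = 0 (n = 7 - 1*7 = 7 - 7 = 0)
d(j, r) = -5 + j (d(j, r) = j - 5 = -5 + j)
H(S) = S (H(S) = ((2*S)/((2*S)))*S = ((2*S)*(1/(2*S)))*S = 1*S = S)
(51 + H(C))*d(n, -1) = (51 + 1)*(-5 + 0) = 52*(-5) = -260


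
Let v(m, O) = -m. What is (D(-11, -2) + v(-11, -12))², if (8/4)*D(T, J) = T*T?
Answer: 20449/4 ≈ 5112.3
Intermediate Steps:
D(T, J) = T²/2 (D(T, J) = (T*T)/2 = T²/2)
(D(-11, -2) + v(-11, -12))² = ((½)*(-11)² - 1*(-11))² = ((½)*121 + 11)² = (121/2 + 11)² = (143/2)² = 20449/4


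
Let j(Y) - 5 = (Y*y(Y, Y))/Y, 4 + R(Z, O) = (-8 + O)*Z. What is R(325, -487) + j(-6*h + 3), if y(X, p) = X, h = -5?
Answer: -160841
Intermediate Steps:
R(Z, O) = -4 + Z*(-8 + O) (R(Z, O) = -4 + (-8 + O)*Z = -4 + Z*(-8 + O))
j(Y) = 5 + Y (j(Y) = 5 + (Y*Y)/Y = 5 + Y²/Y = 5 + Y)
R(325, -487) + j(-6*h + 3) = (-4 - 8*325 - 487*325) + (5 + (-6*(-5) + 3)) = (-4 - 2600 - 158275) + (5 + (30 + 3)) = -160879 + (5 + 33) = -160879 + 38 = -160841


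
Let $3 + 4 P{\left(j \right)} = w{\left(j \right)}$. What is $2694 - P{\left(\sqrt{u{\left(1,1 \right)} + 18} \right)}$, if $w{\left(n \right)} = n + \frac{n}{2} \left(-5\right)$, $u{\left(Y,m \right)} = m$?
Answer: $\frac{10779}{4} + \frac{3 \sqrt{19}}{8} \approx 2696.4$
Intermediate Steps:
$w{\left(n \right)} = - \frac{3 n}{2}$ ($w{\left(n \right)} = n + n \frac{1}{2} \left(-5\right) = n + \frac{n}{2} \left(-5\right) = n - \frac{5 n}{2} = - \frac{3 n}{2}$)
$P{\left(j \right)} = - \frac{3}{4} - \frac{3 j}{8}$ ($P{\left(j \right)} = - \frac{3}{4} + \frac{\left(- \frac{3}{2}\right) j}{4} = - \frac{3}{4} - \frac{3 j}{8}$)
$2694 - P{\left(\sqrt{u{\left(1,1 \right)} + 18} \right)} = 2694 - \left(- \frac{3}{4} - \frac{3 \sqrt{1 + 18}}{8}\right) = 2694 - \left(- \frac{3}{4} - \frac{3 \sqrt{19}}{8}\right) = 2694 + \left(\frac{3}{4} + \frac{3 \sqrt{19}}{8}\right) = \frac{10779}{4} + \frac{3 \sqrt{19}}{8}$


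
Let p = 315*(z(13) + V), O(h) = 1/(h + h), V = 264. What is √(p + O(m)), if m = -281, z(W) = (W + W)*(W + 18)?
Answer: √106455219638/562 ≈ 580.56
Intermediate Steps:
z(W) = 2*W*(18 + W) (z(W) = (2*W)*(18 + W) = 2*W*(18 + W))
O(h) = 1/(2*h)
p = 337050 (p = 315*(2*13*(18 + 13) + 264) = 315*(2*13*31 + 264) = 315*(806 + 264) = 315*1070 = 337050)
√(p + O(m)) = √(337050 + (½)/(-281)) = √(337050 + (½)*(-1/281)) = √(337050 - 1/562) = √(189422099/562) = √106455219638/562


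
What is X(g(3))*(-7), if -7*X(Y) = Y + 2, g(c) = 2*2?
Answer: 6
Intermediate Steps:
g(c) = 4
X(Y) = -2/7 - Y/7 (X(Y) = -(Y + 2)/7 = -(2 + Y)/7 = -2/7 - Y/7)
X(g(3))*(-7) = (-2/7 - ⅐*4)*(-7) = (-2/7 - 4/7)*(-7) = -6/7*(-7) = 6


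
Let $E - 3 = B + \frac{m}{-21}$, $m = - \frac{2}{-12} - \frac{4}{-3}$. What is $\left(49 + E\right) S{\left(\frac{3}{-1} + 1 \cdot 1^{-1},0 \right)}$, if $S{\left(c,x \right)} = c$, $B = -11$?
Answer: $- \frac{573}{7} \approx -81.857$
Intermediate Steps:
$m = \frac{3}{2}$ ($m = \left(-2\right) \left(- \frac{1}{12}\right) - - \frac{4}{3} = \frac{1}{6} + \frac{4}{3} = \frac{3}{2} \approx 1.5$)
$E = - \frac{113}{14}$ ($E = 3 - \left(11 - \frac{3}{2 \left(-21\right)}\right) = 3 + \left(-11 + \frac{3}{2} \left(- \frac{1}{21}\right)\right) = 3 - \frac{155}{14} = - \frac{113}{14} \approx -8.0714$)
$\left(49 + E\right) S{\left(\frac{3}{-1} + 1 \cdot 1^{-1},0 \right)} = \left(49 - \frac{113}{14}\right) \left(\frac{3}{-1} + 1 \cdot 1^{-1}\right) = \frac{573 \left(3 \left(-1\right) + 1 \cdot 1\right)}{14} = \frac{573 \left(-3 + 1\right)}{14} = \frac{573}{14} \left(-2\right) = - \frac{573}{7}$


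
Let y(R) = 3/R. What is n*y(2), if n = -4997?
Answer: -14991/2 ≈ -7495.5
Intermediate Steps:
n*y(2) = -14991/2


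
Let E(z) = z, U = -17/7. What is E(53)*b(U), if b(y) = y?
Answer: -901/7 ≈ -128.71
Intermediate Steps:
U = -17/7 (U = -17*1/7 = -17/7 ≈ -2.4286)
E(53)*b(U) = 53*(-17/7) = -901/7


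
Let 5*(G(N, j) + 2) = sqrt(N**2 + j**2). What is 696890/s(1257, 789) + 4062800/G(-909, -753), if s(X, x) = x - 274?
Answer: 21510345582/14349857 + 6094200*sqrt(154810)/139319 ≈ 18710.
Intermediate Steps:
s(X, x) = -274 + x
G(N, j) = -2 + sqrt(N**2 + j**2)/5
696890/s(1257, 789) + 4062800/G(-909, -753) = 696890/(-274 + 789) + 4062800/(-2 + sqrt((-909)**2 + (-753)**2)/5) = 696890/515 + 4062800/(-2 + sqrt(826281 + 567009)/5) = 696890*(1/515) + 4062800/(-2 + sqrt(1393290)/5) = 139378/103 + 4062800/(-2 + (3*sqrt(154810))/5) = 139378/103 + 4062800/(-2 + 3*sqrt(154810)/5)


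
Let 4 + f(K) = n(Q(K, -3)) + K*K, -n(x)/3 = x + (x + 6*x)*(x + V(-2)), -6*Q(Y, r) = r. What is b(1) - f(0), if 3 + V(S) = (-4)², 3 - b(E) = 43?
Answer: 429/4 ≈ 107.25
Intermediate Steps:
Q(Y, r) = -r/6
b(E) = -40 (b(E) = 3 - 1*43 = 3 - 43 = -40)
V(S) = 13 (V(S) = -3 + (-4)² = -3 + 16 = 13)
n(x) = -3*x - 21*x*(13 + x) (n(x) = -3*(x + (x + 6*x)*(x + 13)) = -3*(x + (7*x)*(13 + x)) = -3*(x + 7*x*(13 + x)) = -3*x - 21*x*(13 + x))
f(K) = -589/4 + K² (f(K) = -4 + (-3*(-⅙*(-3))*(92 + 7*(-⅙*(-3))) + K*K) = -4 + (-3*½*(92 + 7*(½)) + K²) = -4 + (-3*½*(92 + 7/2) + K²) = -4 + (-3*½*191/2 + K²) = -4 + (-573/4 + K²) = -589/4 + K²)
b(1) - f(0) = -40 - (-589/4 + 0²) = -40 - (-589/4 + 0) = -40 - 1*(-589/4) = -40 + 589/4 = 429/4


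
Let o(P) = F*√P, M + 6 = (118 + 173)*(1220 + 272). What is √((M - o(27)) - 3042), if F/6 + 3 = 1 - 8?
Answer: 2*√(107781 + 45*√3) ≈ 656.84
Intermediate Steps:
F = -60 (F = -18 + 6*(1 - 8) = -18 + 6*(-7) = -18 - 42 = -60)
M = 434166 (M = -6 + (118 + 173)*(1220 + 272) = -6 + 291*1492 = -6 + 434172 = 434166)
o(P) = -60*√P
√((M - o(27)) - 3042) = √((434166 - (-60)*√27) - 3042) = √((434166 - (-60)*3*√3) - 3042) = √((434166 - (-180)*√3) - 3042) = √((434166 + 180*√3) - 3042) = √(431124 + 180*√3)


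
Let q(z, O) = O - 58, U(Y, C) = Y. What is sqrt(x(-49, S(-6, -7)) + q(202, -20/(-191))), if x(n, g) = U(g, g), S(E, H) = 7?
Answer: I*sqrt(1856711)/191 ≈ 7.1341*I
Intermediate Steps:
x(n, g) = g
q(z, O) = -58 + O
sqrt(x(-49, S(-6, -7)) + q(202, -20/(-191))) = sqrt(7 + (-58 - 20/(-191))) = sqrt(7 + (-58 - 20*(-1/191))) = sqrt(7 + (-58 + 20/191)) = sqrt(7 - 11058/191) = sqrt(-9721/191) = I*sqrt(1856711)/191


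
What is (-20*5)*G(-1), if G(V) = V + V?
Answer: 200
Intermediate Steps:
G(V) = 2*V
(-20*5)*G(-1) = (-20*5)*(2*(-1)) = -100*(-2) = 200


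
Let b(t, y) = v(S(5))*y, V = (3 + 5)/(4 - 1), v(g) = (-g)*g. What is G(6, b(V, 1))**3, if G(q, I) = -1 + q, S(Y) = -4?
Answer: 125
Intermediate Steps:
v(g) = -g**2
V = 8/3 ≈ 2.6667
b(t, y) = -16*y (b(t, y) = (-1*(-4)**2)*y = (-1*16)*y = -16*y)
G(6, b(V, 1))**3 = (-1 + 6)**3 = 5**3 = 125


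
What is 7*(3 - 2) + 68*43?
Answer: 2931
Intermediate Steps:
7*(3 - 2) + 68*43 = 7*1 + 2924 = 7 + 2924 = 2931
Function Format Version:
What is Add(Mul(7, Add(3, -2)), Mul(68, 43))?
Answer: 2931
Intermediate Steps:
Add(Mul(7, Add(3, -2)), Mul(68, 43)) = Add(Mul(7, 1), 2924) = Add(7, 2924) = 2931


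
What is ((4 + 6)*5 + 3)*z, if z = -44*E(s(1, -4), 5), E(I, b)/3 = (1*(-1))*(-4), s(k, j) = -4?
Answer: -27984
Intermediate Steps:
E(I, b) = 12 (E(I, b) = 3*((1*(-1))*(-4)) = 3*(-1*(-4)) = 3*4 = 12)
z = -528 (z = -44*12 = -528)
((4 + 6)*5 + 3)*z = ((4 + 6)*5 + 3)*(-528) = (10*5 + 3)*(-528) = (50 + 3)*(-528) = 53*(-528) = -27984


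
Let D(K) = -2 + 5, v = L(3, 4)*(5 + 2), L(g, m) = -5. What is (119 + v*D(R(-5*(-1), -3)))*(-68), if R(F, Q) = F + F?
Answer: -952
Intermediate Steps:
R(F, Q) = 2*F
v = -35 (v = -5*(5 + 2) = -5*7 = -35)
D(K) = 3
(119 + v*D(R(-5*(-1), -3)))*(-68) = (119 - 35*3)*(-68) = (119 - 105)*(-68) = 14*(-68) = -952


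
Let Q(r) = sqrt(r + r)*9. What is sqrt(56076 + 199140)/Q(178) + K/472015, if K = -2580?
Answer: -516/94403 + 2*sqrt(1419639)/801 ≈ 2.9695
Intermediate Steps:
Q(r) = 9*sqrt(2)*sqrt(r) (Q(r) = sqrt(2*r)*9 = (sqrt(2)*sqrt(r))*9 = 9*sqrt(2)*sqrt(r))
sqrt(56076 + 199140)/Q(178) + K/472015 = sqrt(56076 + 199140)/((9*sqrt(2)*sqrt(178))) - 2580/472015 = sqrt(255216)/((18*sqrt(89))) - 2580*1/472015 = (4*sqrt(15951))*(sqrt(89)/1602) - 516/94403 = 2*sqrt(1419639)/801 - 516/94403 = -516/94403 + 2*sqrt(1419639)/801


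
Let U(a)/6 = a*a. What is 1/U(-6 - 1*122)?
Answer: 1/98304 ≈ 1.0173e-5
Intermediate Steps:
U(a) = 6*a**2 (U(a) = 6*(a*a) = 6*a**2)
1/U(-6 - 1*122) = 1/(6*(-6 - 1*122)**2) = 1/(6*(-6 - 122)**2) = 1/(6*(-128)**2) = 1/(6*16384) = 1/98304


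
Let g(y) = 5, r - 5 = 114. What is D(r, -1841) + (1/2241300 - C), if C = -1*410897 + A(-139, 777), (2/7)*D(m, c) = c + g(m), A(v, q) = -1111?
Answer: 909030936601/2241300 ≈ 4.0558e+5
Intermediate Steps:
r = 119 (r = 5 + 114 = 119)
D(m, c) = 35/2 + 7*c/2 (D(m, c) = 7*(c + 5)/2 = 7*(5 + c)/2 = 35/2 + 7*c/2)
C = -412008 (C = -1*410897 - 1111 = -410897 - 1111 = -412008)
D(r, -1841) + (1/2241300 - C) = (35/2 + (7/2)*(-1841)) + (1/2241300 - 1*(-412008)) = (35/2 - 12887/2) + (1/2241300 + 412008) = -6426 + 923433530401/2241300 = 909030936601/2241300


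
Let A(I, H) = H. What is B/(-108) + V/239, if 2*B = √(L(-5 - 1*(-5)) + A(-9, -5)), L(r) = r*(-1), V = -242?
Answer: -242/239 - I*√5/216 ≈ -1.0126 - 0.010352*I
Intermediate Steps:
L(r) = -r
B = I*√5/2 (B = √(-(-5 - 1*(-5)) - 5)/2 = √(-(-5 + 5) - 5)/2 = √(-1*0 - 5)/2 = √(0 - 5)/2 = √(-5)/2 = (I*√5)/2 = I*√5/2 ≈ 1.118*I)
B/(-108) + V/239 = (I*√5/2)/(-108) - 242/239 = (I*√5/2)*(-1/108) - 242*1/239 = -I*√5/216 - 242/239 = -242/239 - I*√5/216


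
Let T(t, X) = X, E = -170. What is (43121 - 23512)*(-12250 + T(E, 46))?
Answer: -239308236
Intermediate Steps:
(43121 - 23512)*(-12250 + T(E, 46)) = (43121 - 23512)*(-12250 + 46) = 19609*(-12204) = -239308236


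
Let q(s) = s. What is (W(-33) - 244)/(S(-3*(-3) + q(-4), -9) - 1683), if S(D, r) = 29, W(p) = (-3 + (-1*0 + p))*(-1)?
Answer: 104/827 ≈ 0.12576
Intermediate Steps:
W(p) = 3 - p (W(p) = (-3 + (0 + p))*(-1) = (-3 + p)*(-1) = 3 - p)
(W(-33) - 244)/(S(-3*(-3) + q(-4), -9) - 1683) = ((3 - 1*(-33)) - 244)/(29 - 1683) = ((3 + 33) - 244)/(-1654) = (36 - 244)*(-1/1654) = -208*(-1/1654) = 104/827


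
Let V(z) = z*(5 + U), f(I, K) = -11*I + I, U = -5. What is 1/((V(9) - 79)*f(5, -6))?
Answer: 1/3950 ≈ 0.00025316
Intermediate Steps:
f(I, K) = -10*I
V(z) = 0 (V(z) = z*(5 - 5) = z*0 = 0)
1/((V(9) - 79)*f(5, -6)) = 1/((0 - 79)*(-10*5)) = 1/(-79*(-50)) = 1/3950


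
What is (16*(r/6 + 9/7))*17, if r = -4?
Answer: 3536/21 ≈ 168.38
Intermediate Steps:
(16*(r/6 + 9/7))*17 = (16*(-4/6 + 9/7))*17 = (16*(-4*⅙ + 9*(⅐)))*17 = (16*(-⅔ + 9/7))*17 = (16*(13/21))*17 = (208/21)*17 = 3536/21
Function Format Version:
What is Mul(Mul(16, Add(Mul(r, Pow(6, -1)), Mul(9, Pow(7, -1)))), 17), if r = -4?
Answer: Rational(3536, 21) ≈ 168.38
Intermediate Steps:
Mul(Mul(16, Add(Mul(r, Pow(6, -1)), Mul(9, Pow(7, -1)))), 17) = Mul(Mul(16, Add(Mul(-4, Pow(6, -1)), Mul(9, Pow(7, -1)))), 17) = Mul(Mul(16, Add(Mul(-4, Rational(1, 6)), Mul(9, Rational(1, 7)))), 17) = Mul(Mul(16, Add(Rational(-2, 3), Rational(9, 7))), 17) = Mul(Mul(16, Rational(13, 21)), 17) = Mul(Rational(208, 21), 17) = Rational(3536, 21)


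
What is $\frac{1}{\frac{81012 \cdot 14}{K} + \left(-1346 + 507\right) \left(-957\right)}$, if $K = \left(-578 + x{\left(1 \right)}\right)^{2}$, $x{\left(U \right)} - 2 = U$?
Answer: $\frac{330625}{265467551043} \approx 1.2454 \cdot 10^{-6}$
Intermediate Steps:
$x{\left(U \right)} = 2 + U$
$K = 330625$ ($K = \left(-578 + \left(2 + 1\right)\right)^{2} = \left(-578 + 3\right)^{2} = \left(-575\right)^{2} = 330625$)
$\frac{1}{\frac{81012 \cdot 14}{K} + \left(-1346 + 507\right) \left(-957\right)} = \frac{1}{\frac{81012 \cdot 14}{330625} + \left(-1346 + 507\right) \left(-957\right)} = \frac{1}{1134168 \cdot \frac{1}{330625} - -802923} = \frac{1}{\frac{1134168}{330625} + 802923} = \frac{1}{\frac{265467551043}{330625}} = \frac{330625}{265467551043}$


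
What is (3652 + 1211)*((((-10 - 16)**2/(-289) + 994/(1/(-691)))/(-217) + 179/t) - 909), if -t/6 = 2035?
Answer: 2800516080438283/255241910 ≈ 1.0972e+7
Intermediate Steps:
t = -12210 (t = -6*2035 = -12210)
(3652 + 1211)*((((-10 - 16)**2/(-289) + 994/(1/(-691)))/(-217) + 179/t) - 909) = (3652 + 1211)*((((-10 - 16)**2/(-289) + 994/(1/(-691)))/(-217) + 179/(-12210)) - 909) = 4863*((((-26)**2*(-1/289) + 994/(-1/691))*(-1/217) + 179*(-1/12210)) - 909) = 4863*(((676*(-1/289) + 994*(-691))*(-1/217) - 179/12210) - 909) = 4863*(((-676/289 - 686854)*(-1/217) - 179/12210) - 909) = 4863*((-198501482/289*(-1/217) - 179/12210) - 909) = 4863*((198501482/62713 - 179/12210) - 909) = 4863*(2423691869593/765725730 - 909) = 4863*(1727647181023/765725730) = 2800516080438283/255241910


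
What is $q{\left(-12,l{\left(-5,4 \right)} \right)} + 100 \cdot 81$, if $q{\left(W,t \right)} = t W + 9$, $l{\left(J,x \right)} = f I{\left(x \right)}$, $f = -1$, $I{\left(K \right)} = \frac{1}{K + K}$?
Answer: $\frac{16221}{2} \approx 8110.5$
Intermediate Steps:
$I{\left(K \right)} = \frac{1}{2 K}$
$l{\left(J,x \right)} = - \frac{1}{2 x}$
$q{\left(W,t \right)} = 9 + W t$ ($q{\left(W,t \right)} = W t + 9 = 9 + W t$)
$q{\left(-12,l{\left(-5,4 \right)} \right)} + 100 \cdot 81 = \left(9 - 12 \left(- \frac{1}{2 \cdot 4}\right)\right) + 100 \cdot 81 = \left(9 - 12 \left(\left(- \frac{1}{2}\right) \frac{1}{4}\right)\right) + 8100 = \left(9 - - \frac{3}{2}\right) + 8100 = \left(9 + \frac{3}{2}\right) + 8100 = \frac{21}{2} + 8100 = \frac{16221}{2}$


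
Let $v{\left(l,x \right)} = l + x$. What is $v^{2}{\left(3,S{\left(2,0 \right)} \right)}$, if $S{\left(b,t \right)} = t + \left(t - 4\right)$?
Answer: $1$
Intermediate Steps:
$S{\left(b,t \right)} = -4 + 2 t$ ($S{\left(b,t \right)} = t + \left(-4 + t\right) = -4 + 2 t$)
$v^{2}{\left(3,S{\left(2,0 \right)} \right)} = \left(3 + \left(-4 + 2 \cdot 0\right)\right)^{2} = \left(3 + \left(-4 + 0\right)\right)^{2} = \left(3 - 4\right)^{2} = \left(-1\right)^{2} = 1$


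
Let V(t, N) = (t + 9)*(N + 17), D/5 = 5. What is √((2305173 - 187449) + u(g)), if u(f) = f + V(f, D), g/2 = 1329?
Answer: 6*√62011 ≈ 1494.1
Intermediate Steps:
D = 25 (D = 5*5 = 25)
g = 2658 (g = 2*1329 = 2658)
V(t, N) = (9 + t)*(17 + N)
u(f) = 378 + 43*f (u(f) = f + (153 + 9*25 + 17*f + 25*f) = f + (153 + 225 + 17*f + 25*f) = f + (378 + 42*f) = 378 + 43*f)
√((2305173 - 187449) + u(g)) = √((2305173 - 187449) + (378 + 43*2658)) = √(2117724 + (378 + 114294)) = √(2117724 + 114672) = √2232396 = 6*√62011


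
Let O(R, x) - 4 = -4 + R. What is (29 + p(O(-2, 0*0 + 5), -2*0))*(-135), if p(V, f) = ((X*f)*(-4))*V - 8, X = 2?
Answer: -2835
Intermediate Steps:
O(R, x) = R (O(R, x) = 4 + (-4 + R) = R)
p(V, f) = -8 - 8*V*f (p(V, f) = ((2*f)*(-4))*V - 8 = (-8*f)*V - 8 = -8*V*f - 8 = -8 - 8*V*f)
(29 + p(O(-2, 0*0 + 5), -2*0))*(-135) = (29 + (-8 - 8*(-2)*(-2*0)))*(-135) = (29 + (-8 - 8*(-2)*0))*(-135) = (29 + (-8 + 0))*(-135) = (29 - 8)*(-135) = 21*(-135) = -2835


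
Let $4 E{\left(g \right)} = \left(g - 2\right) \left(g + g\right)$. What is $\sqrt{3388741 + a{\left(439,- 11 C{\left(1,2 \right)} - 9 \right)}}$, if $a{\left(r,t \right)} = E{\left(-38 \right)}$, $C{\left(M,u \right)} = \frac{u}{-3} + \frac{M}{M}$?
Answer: $\sqrt{3389501} \approx 1841.1$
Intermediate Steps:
$C{\left(M,u \right)} = 1 - \frac{u}{3}$ ($C{\left(M,u \right)} = u \left(- \frac{1}{3}\right) + 1 = - \frac{u}{3} + 1 = 1 - \frac{u}{3}$)
$E{\left(g \right)} = \frac{g \left(-2 + g\right)}{2}$ ($E{\left(g \right)} = \frac{\left(g - 2\right) \left(g + g\right)}{4} = \frac{\left(-2 + g\right) 2 g}{4} = \frac{2 g \left(-2 + g\right)}{4} = \frac{g \left(-2 + g\right)}{2}$)
$a{\left(r,t \right)} = 760$ ($a{\left(r,t \right)} = \frac{1}{2} \left(-38\right) \left(-2 - 38\right) = \frac{1}{2} \left(-38\right) \left(-40\right) = 760$)
$\sqrt{3388741 + a{\left(439,- 11 C{\left(1,2 \right)} - 9 \right)}} = \sqrt{3388741 + 760} = \sqrt{3389501}$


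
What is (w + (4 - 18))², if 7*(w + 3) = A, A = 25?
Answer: 8836/49 ≈ 180.33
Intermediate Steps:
w = 4/7 (w = -3 + (⅐)*25 = -3 + 25/7 = 4/7 ≈ 0.57143)
(w + (4 - 18))² = (4/7 + (4 - 18))² = (4/7 - 14)² = (-94/7)² = 8836/49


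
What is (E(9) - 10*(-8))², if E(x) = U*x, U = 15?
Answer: 46225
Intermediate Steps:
E(x) = 15*x
(E(9) - 10*(-8))² = (15*9 - 10*(-8))² = (135 + 80)² = 215² = 46225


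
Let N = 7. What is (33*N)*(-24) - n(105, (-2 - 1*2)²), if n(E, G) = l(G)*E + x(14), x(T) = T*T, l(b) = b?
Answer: -7420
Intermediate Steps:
x(T) = T²
n(E, G) = 196 + E*G (n(E, G) = G*E + 14² = E*G + 196 = 196 + E*G)
(33*N)*(-24) - n(105, (-2 - 1*2)²) = (33*7)*(-24) - (196 + 105*(-2 - 1*2)²) = 231*(-24) - (196 + 105*(-2 - 2)²) = -5544 - (196 + 105*(-4)²) = -5544 - (196 + 105*16) = -5544 - (196 + 1680) = -5544 - 1*1876 = -5544 - 1876 = -7420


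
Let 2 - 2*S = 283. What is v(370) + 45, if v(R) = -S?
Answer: 371/2 ≈ 185.50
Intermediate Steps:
S = -281/2 (S = 1 - ½*283 = 1 - 283/2 = -281/2 ≈ -140.50)
v(R) = 281/2 (v(R) = -1*(-281/2) = 281/2)
v(370) + 45 = 281/2 + 45 = 371/2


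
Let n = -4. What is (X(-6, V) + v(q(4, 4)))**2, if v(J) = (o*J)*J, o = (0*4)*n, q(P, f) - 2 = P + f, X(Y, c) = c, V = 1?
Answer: 1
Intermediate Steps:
q(P, f) = 2 + P + f (q(P, f) = 2 + (P + f) = 2 + P + f)
o = 0 (o = (0*4)*(-4) = 0*(-4) = 0)
v(J) = 0 (v(J) = (0*J)*J = 0*J = 0)
(X(-6, V) + v(q(4, 4)))**2 = (1 + 0)**2 = 1**2 = 1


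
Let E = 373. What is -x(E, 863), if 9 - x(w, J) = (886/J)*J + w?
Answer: 1250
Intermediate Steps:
x(w, J) = -877 - w (x(w, J) = 9 - ((886/J)*J + w) = 9 - (886 + w) = 9 + (-886 - w) = -877 - w)
-x(E, 863) = -(-877 - 1*373) = -(-877 - 373) = -1*(-1250) = 1250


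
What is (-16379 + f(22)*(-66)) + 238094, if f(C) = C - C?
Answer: 221715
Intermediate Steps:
f(C) = 0
(-16379 + f(22)*(-66)) + 238094 = (-16379 + 0*(-66)) + 238094 = (-16379 + 0) + 238094 = -16379 + 238094 = 221715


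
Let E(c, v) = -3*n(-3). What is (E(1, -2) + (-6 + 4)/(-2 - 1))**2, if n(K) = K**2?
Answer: 6241/9 ≈ 693.44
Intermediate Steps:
E(c, v) = -27 (E(c, v) = -3*(-3)**2 = -3*9 = -27)
(E(1, -2) + (-6 + 4)/(-2 - 1))**2 = (-27 + (-6 + 4)/(-2 - 1))**2 = (-27 - 2/(-3))**2 = (-27 - 2*(-1/3))**2 = (-27 + 2/3)**2 = (-79/3)**2 = 6241/9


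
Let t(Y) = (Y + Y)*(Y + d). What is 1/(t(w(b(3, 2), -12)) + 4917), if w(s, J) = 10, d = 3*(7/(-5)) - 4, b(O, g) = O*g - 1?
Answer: 1/4953 ≈ 0.00020190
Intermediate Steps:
b(O, g) = -1 + O*g
d = -41/5 (d = 3*(7*(-⅕)) - 4 = 3*(-7/5) - 4 = -21/5 - 4 = -41/5 ≈ -8.2000)
t(Y) = 2*Y*(-41/5 + Y) (t(Y) = (Y + Y)*(Y - 41/5) = (2*Y)*(-41/5 + Y) = 2*Y*(-41/5 + Y))
1/(t(w(b(3, 2), -12)) + 4917) = 1/((⅖)*10*(-41 + 5*10) + 4917) = 1/((⅖)*10*(-41 + 50) + 4917) = 1/((⅖)*10*9 + 4917) = 1/(36 + 4917) = 1/4953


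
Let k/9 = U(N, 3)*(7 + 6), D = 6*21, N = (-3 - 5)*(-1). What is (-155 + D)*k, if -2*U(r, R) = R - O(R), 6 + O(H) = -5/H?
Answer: 18096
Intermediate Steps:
O(H) = -6 - 5/H
N = 8 (N = -8*(-1) = 8)
D = 126
U(r, R) = -3 - 5/(2*R) - R/2 (U(r, R) = -(R - (-6 - 5/R))/2 = -(R + (6 + 5/R))/2 = -(6 + R + 5/R)/2 = -3 - 5/(2*R) - R/2)
k = -624 (k = 9*((-3 - 5/2/3 - ½*3)*(7 + 6)) = 9*((-3 - 5/2*⅓ - 3/2)*13) = 9*((-3 - ⅚ - 3/2)*13) = 9*(-16/3*13) = 9*(-208/3) = -624)
(-155 + D)*k = (-155 + 126)*(-624) = -29*(-624) = 18096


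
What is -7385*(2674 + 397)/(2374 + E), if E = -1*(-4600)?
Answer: -22679335/6974 ≈ -3252.0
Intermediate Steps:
E = 4600
-7385*(2674 + 397)/(2374 + E) = -7385*(2674 + 397)/(2374 + 4600) = -7385/(6974/3071) = -7385/(6974*(1/3071)) = -7385/6974/3071 = -7385*3071/6974 = -22679335/6974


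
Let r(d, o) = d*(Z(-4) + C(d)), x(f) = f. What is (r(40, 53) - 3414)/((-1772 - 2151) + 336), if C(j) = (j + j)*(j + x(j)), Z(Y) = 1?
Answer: -252626/3587 ≈ -70.428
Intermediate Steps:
C(j) = 4*j² (C(j) = (j + j)*(j + j) = (2*j)*(2*j) = 4*j²)
r(d, o) = d*(1 + 4*d²)
(r(40, 53) - 3414)/((-1772 - 2151) + 336) = ((40 + 4*40³) - 3414)/((-1772 - 2151) + 336) = ((40 + 4*64000) - 3414)/(-3923 + 336) = ((40 + 256000) - 3414)/(-3587) = (256040 - 3414)*(-1/3587) = 252626*(-1/3587) = -252626/3587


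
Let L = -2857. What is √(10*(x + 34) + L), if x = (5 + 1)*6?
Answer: I*√2157 ≈ 46.444*I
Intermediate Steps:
x = 36 (x = 6*6 = 36)
√(10*(x + 34) + L) = √(10*(36 + 34) - 2857) = √(10*70 - 2857) = √(700 - 2857) = √(-2157) = I*√2157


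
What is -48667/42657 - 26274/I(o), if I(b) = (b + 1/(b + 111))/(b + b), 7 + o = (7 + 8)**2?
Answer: -160771225005233/3059488011 ≈ -52548.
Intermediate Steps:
o = 218 (o = -7 + (7 + 8)**2 = -7 + 15**2 = -7 + 225 = 218)
I(b) = (b + 1/(111 + b))/(2*b) (I(b) = (b + 1/(111 + b))/((2*b)) = (b + 1/(111 + b))*(1/(2*b)) = (b + 1/(111 + b))/(2*b))
-48667/42657 - 26274/I(o) = -48667/42657 - 26274*436*(111 + 218)/(1 + 218**2 + 111*218) = -48667*1/42657 - 26274*143444/(1 + 47524 + 24198) = -48667/42657 - 26274/((1/2)*(1/218)*(1/329)*71723) = -48667/42657 - 26274/71723/143444 = -48667/42657 - 26274*143444/71723 = -48667/42657 - 3768847656/71723 = -160771225005233/3059488011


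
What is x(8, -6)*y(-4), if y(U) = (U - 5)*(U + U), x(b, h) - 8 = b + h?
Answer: 720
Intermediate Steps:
x(b, h) = 8 + b + h (x(b, h) = 8 + (b + h) = 8 + b + h)
y(U) = 2*U*(-5 + U) (y(U) = (-5 + U)*(2*U) = 2*U*(-5 + U))
x(8, -6)*y(-4) = (8 + 8 - 6)*(2*(-4)*(-5 - 4)) = 10*(2*(-4)*(-9)) = 10*72 = 720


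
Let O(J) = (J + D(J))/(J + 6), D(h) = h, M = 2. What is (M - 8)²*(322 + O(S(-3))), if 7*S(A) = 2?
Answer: 127548/11 ≈ 11595.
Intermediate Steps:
S(A) = 2/7 (S(A) = (⅐)*2 = 2/7)
O(J) = 2*J/(6 + J) (O(J) = (J + J)/(J + 6) = (2*J)/(6 + J) = 2*J/(6 + J))
(M - 8)²*(322 + O(S(-3))) = (2 - 8)²*(322 + 2*(2/7)/(6 + 2/7)) = (-6)²*(322 + 2*(2/7)/(44/7)) = 36*(322 + 2*(2/7)*(7/44)) = 36*(322 + 1/11) = 36*(3543/11) = 127548/11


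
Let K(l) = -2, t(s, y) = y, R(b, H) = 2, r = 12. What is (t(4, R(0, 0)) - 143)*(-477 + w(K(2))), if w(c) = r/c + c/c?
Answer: 67962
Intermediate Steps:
w(c) = 1 + 12/c (w(c) = 12/c + c/c = 12/c + 1 = 1 + 12/c)
(t(4, R(0, 0)) - 143)*(-477 + w(K(2))) = (2 - 143)*(-477 + (12 - 2)/(-2)) = -141*(-477 - ½*10) = -141*(-477 - 5) = -141*(-482) = 67962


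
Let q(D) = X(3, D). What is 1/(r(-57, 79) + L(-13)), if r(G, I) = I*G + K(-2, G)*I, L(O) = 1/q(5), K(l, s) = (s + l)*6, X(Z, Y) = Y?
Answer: -5/162344 ≈ -3.0799e-5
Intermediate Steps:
q(D) = D
K(l, s) = 6*l + 6*s (K(l, s) = (l + s)*6 = 6*l + 6*s)
L(O) = ⅕ (L(O) = 1/5 = ⅕)
r(G, I) = G*I + I*(-12 + 6*G) (r(G, I) = I*G + (6*(-2) + 6*G)*I = G*I + (-12 + 6*G)*I = G*I + I*(-12 + 6*G))
1/(r(-57, 79) + L(-13)) = 1/(79*(-12 + 7*(-57)) + ⅕) = 1/(79*(-12 - 399) + ⅕) = 1/(79*(-411) + ⅕) = 1/(-32469 + ⅕) = 1/(-162344/5) = -5/162344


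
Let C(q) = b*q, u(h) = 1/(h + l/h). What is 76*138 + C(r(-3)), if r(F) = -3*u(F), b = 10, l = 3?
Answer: 20991/2 ≈ 10496.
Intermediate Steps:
u(h) = 1/(h + 3/h)
r(F) = -3*F/(3 + F²)
C(q) = 10*q
76*138 + C(r(-3)) = 76*138 + 10*(-3*(-3)/(3 + (-3)²)) = 10488 + 10*(-3*(-3)/(3 + 9)) = 10488 + 10*(-3*(-3)/12) = 10488 + 10*(-3*(-3)*1/12) = 10488 + 10*(¾) = 10488 + 15/2 = 20991/2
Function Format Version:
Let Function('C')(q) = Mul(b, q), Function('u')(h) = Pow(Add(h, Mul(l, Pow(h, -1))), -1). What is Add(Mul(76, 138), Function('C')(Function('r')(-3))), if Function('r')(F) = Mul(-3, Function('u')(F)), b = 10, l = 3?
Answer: Rational(20991, 2) ≈ 10496.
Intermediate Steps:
Function('u')(h) = Pow(Add(h, Mul(3, Pow(h, -1))), -1)
Function('r')(F) = Mul(-3, F, Pow(Add(3, Pow(F, 2)), -1)) (Function('r')(F) = Mul(-3, Mul(F, Pow(Add(3, Pow(F, 2)), -1))) = Mul(-3, F, Pow(Add(3, Pow(F, 2)), -1)))
Function('C')(q) = Mul(10, q)
Add(Mul(76, 138), Function('C')(Function('r')(-3))) = Add(Mul(76, 138), Mul(10, Mul(-3, -3, Pow(Add(3, Pow(-3, 2)), -1)))) = Add(10488, Mul(10, Mul(-3, -3, Pow(Add(3, 9), -1)))) = Add(10488, Mul(10, Mul(-3, -3, Pow(12, -1)))) = Add(10488, Mul(10, Mul(-3, -3, Rational(1, 12)))) = Add(10488, Mul(10, Rational(3, 4))) = Add(10488, Rational(15, 2)) = Rational(20991, 2)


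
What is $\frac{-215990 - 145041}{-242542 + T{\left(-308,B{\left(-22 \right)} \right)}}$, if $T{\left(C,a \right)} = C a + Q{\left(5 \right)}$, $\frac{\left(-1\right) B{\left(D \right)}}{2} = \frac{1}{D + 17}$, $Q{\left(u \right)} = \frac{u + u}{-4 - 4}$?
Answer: $\frac{7220620}{4853329} \approx 1.4878$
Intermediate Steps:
$Q{\left(u \right)} = - \frac{u}{4}$ ($Q{\left(u \right)} = \frac{2 u}{-8} = 2 u \left(- \frac{1}{8}\right) = - \frac{u}{4}$)
$B{\left(D \right)} = - \frac{2}{17 + D}$ ($B{\left(D \right)} = - \frac{2}{D + 17} = - \frac{2}{17 + D}$)
$T{\left(C,a \right)} = - \frac{5}{4} + C a$ ($T{\left(C,a \right)} = C a - \frac{5}{4} = - \frac{5}{4} + C a$)
$\frac{-215990 - 145041}{-242542 + T{\left(-308,B{\left(-22 \right)} \right)}} = \frac{-215990 - 145041}{-242542 - \left(\frac{5}{4} + 308 \left(- \frac{2}{17 - 22}\right)\right)} = - \frac{361031}{-242542 - \left(\frac{5}{4} + 308 \left(- \frac{2}{-5}\right)\right)} = - \frac{361031}{-242542 - \left(\frac{5}{4} + 308 \left(\left(-2\right) \left(- \frac{1}{5}\right)\right)\right)} = - \frac{361031}{-242542 - \frac{2489}{20}} = - \frac{361031}{- \frac{4853329}{20}} = \left(-361031\right) \left(- \frac{20}{4853329}\right) = \frac{7220620}{4853329}$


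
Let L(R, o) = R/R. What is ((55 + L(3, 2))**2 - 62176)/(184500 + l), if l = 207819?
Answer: -6560/43591 ≈ -0.15049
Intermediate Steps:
L(R, o) = 1
((55 + L(3, 2))**2 - 62176)/(184500 + l) = ((55 + 1)**2 - 62176)/(184500 + 207819) = (56**2 - 62176)/392319 = (3136 - 62176)*(1/392319) = -59040*1/392319 = -6560/43591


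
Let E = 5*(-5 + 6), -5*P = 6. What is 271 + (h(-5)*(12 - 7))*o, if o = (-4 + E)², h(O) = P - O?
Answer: 290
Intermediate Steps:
P = -6/5 (P = -⅕*6 = -6/5 ≈ -1.2000)
E = 5 (E = 5*1 = 5)
h(O) = -6/5 - O
o = 1 (o = (-4 + 5)² = 1² = 1)
271 + (h(-5)*(12 - 7))*o = 271 + ((-6/5 - 1*(-5))*(12 - 7))*1 = 271 + ((-6/5 + 5)*5)*1 = 271 + ((19/5)*5)*1 = 271 + 19*1 = 271 + 19 = 290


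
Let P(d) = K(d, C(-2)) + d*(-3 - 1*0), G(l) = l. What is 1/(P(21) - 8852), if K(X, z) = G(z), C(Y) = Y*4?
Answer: -1/8923 ≈ -0.00011207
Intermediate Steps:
C(Y) = 4*Y
K(X, z) = z
P(d) = -8 - 3*d (P(d) = 4*(-2) + d*(-3 - 1*0) = -8 + d*(-3 + 0) = -8 + d*(-3) = -8 - 3*d)
1/(P(21) - 8852) = 1/((-8 - 3*21) - 8852) = 1/((-8 - 63) - 8852) = 1/(-71 - 8852) = 1/(-8923) = -1/8923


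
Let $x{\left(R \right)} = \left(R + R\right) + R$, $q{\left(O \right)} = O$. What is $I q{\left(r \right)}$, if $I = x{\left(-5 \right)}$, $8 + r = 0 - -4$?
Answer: $60$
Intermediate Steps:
$r = -4$ ($r = -8 + \left(0 - -4\right) = -8 + \left(0 + 4\right) = -8 + 4 = -4$)
$x{\left(R \right)} = 3 R$ ($x{\left(R \right)} = 2 R + R = 3 R$)
$I = -15$ ($I = 3 \left(-5\right) = -15$)
$I q{\left(r \right)} = \left(-15\right) \left(-4\right) = 60$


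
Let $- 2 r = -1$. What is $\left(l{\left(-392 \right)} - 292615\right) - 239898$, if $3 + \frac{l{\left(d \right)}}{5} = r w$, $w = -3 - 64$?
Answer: $- \frac{1065391}{2} \approx -5.327 \cdot 10^{5}$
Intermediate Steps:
$r = \frac{1}{2}$ ($r = \left(- \frac{1}{2}\right) \left(-1\right) = \frac{1}{2} \approx 0.5$)
$w = -67$
$l{\left(d \right)} = - \frac{365}{2}$ ($l{\left(d \right)} = -15 + 5 \cdot \frac{1}{2} \left(-67\right) = -15 + 5 \left(- \frac{67}{2}\right) = -15 - \frac{335}{2} = - \frac{365}{2}$)
$\left(l{\left(-392 \right)} - 292615\right) - 239898 = \left(- \frac{365}{2} - 292615\right) - 239898 = - \frac{585595}{2} - 239898 = - \frac{1065391}{2}$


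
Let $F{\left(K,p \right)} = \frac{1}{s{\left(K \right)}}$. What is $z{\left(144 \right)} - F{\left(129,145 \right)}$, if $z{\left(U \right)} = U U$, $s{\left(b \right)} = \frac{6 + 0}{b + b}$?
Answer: $20693$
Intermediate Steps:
$s{\left(b \right)} = \frac{3}{b}$ ($s{\left(b \right)} = \frac{6}{2 b} = 6 \frac{1}{2 b} = \frac{3}{b}$)
$z{\left(U \right)} = U^{2}$
$F{\left(K,p \right)} = \frac{K}{3}$ ($F{\left(K,p \right)} = \frac{1}{3 \frac{1}{K}} = \frac{K}{3}$)
$z{\left(144 \right)} - F{\left(129,145 \right)} = 144^{2} - \frac{1}{3} \cdot 129 = 20736 - 43 = 20693$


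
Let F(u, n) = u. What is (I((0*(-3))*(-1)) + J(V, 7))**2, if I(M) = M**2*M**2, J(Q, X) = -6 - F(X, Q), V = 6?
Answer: 169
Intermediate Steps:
J(Q, X) = -6 - X
I(M) = M**4
(I((0*(-3))*(-1)) + J(V, 7))**2 = (((0*(-3))*(-1))**4 + (-6 - 1*7))**2 = ((0*(-1))**4 + (-6 - 7))**2 = (0**4 - 13)**2 = (0 - 13)**2 = (-13)**2 = 169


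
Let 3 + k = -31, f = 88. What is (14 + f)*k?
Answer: -3468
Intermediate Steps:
k = -34 (k = -3 - 31 = -34)
(14 + f)*k = (14 + 88)*(-34) = 102*(-34) = -3468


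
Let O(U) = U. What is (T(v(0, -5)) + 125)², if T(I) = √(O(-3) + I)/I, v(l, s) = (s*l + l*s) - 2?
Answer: (250 - I*√5)²/4 ≈ 15624.0 - 279.51*I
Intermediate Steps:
v(l, s) = -2 + 2*l*s (v(l, s) = (l*s + l*s) - 2 = 2*l*s - 2 = -2 + 2*l*s)
T(I) = √(-3 + I)/I
(T(v(0, -5)) + 125)² = (√(-3 + (-2 + 2*0*(-5)))/(-2 + 2*0*(-5)) + 125)² = (√(-3 + (-2 + 0))/(-2 + 0) + 125)² = (√(-3 - 2)/(-2) + 125)² = (-I*√5/2 + 125)² = (125 - I*√5/2)²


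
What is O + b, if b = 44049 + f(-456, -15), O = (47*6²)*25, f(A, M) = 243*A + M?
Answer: -24474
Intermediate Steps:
f(A, M) = M + 243*A
O = 42300 (O = (47*36)*25 = 1692*25 = 42300)
b = -66774 (b = 44049 + (-15 + 243*(-456)) = 44049 + (-15 - 110808) = 44049 - 110823 = -66774)
O + b = 42300 - 66774 = -24474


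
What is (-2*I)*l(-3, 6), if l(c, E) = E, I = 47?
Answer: -564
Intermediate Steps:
(-2*I)*l(-3, 6) = -2*47*6 = -94*6 = -564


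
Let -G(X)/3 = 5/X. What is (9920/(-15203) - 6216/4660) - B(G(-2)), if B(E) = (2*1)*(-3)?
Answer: 71086708/17711495 ≈ 4.0136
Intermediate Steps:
G(X) = -15/X
B(E) = -6 (B(E) = 2*(-3) = -6)
(9920/(-15203) - 6216/4660) - B(G(-2)) = (9920/(-15203) - 6216/4660) - 1*(-6) = (9920*(-1/15203) - 6216*1/4660) + 6 = (-9920/15203 - 1554/1165) + 6 = -35182262/17711495 + 6 = 71086708/17711495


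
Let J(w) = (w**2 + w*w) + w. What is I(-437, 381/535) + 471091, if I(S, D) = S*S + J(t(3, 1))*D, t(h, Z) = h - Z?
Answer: 70841182/107 ≈ 6.6207e+5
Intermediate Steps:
J(w) = w + 2*w**2 (J(w) = (w**2 + w**2) + w = 2*w**2 + w = w + 2*w**2)
I(S, D) = S**2 + 10*D (I(S, D) = S*S + ((3 - 1*1)*(1 + 2*(3 - 1*1)))*D = S**2 + ((3 - 1)*(1 + 2*(3 - 1)))*D = S**2 + (2*(1 + 2*2))*D = S**2 + (2*(1 + 4))*D = S**2 + (2*5)*D = S**2 + 10*D)
I(-437, 381/535) + 471091 = ((-437)**2 + 10*(381/535)) + 471091 = (190969 + 10*(381*(1/535))) + 471091 = (190969 + 10*(381/535)) + 471091 = (190969 + 762/107) + 471091 = 20434445/107 + 471091 = 70841182/107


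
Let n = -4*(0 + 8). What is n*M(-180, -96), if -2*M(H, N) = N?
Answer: -1536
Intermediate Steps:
M(H, N) = -N/2
n = -32 (n = -4*8 = -32)
n*M(-180, -96) = -(-16)*(-96) = -32*48 = -1536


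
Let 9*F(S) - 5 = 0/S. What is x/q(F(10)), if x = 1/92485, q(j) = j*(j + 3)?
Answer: 81/14797600 ≈ 5.4739e-6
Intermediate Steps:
F(S) = 5/9 (F(S) = 5/9 + (0/S)/9 = 5/9 + (⅑)*0 = 5/9 + 0 = 5/9)
q(j) = j*(3 + j)
x = 1/92485 ≈ 1.0813e-5
x/q(F(10)) = 1/(92485*((5*(3 + 5/9)/9))) = 1/(92485*(((5/9)*(32/9)))) = 1/(92485*(160/81)) = (1/92485)*(81/160) = 81/14797600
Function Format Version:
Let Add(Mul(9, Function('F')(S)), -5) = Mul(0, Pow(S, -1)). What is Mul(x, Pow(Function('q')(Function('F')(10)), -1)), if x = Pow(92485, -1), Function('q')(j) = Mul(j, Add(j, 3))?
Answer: Rational(81, 14797600) ≈ 5.4739e-6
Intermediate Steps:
Function('F')(S) = Rational(5, 9) (Function('F')(S) = Add(Rational(5, 9), Mul(Rational(1, 9), Mul(0, Pow(S, -1)))) = Add(Rational(5, 9), Mul(Rational(1, 9), 0)) = Add(Rational(5, 9), 0) = Rational(5, 9))
Function('q')(j) = Mul(j, Add(3, j))
x = Rational(1, 92485) ≈ 1.0813e-5
Mul(x, Pow(Function('q')(Function('F')(10)), -1)) = Mul(Rational(1, 92485), Pow(Mul(Rational(5, 9), Add(3, Rational(5, 9))), -1)) = Mul(Rational(1, 92485), Pow(Mul(Rational(5, 9), Rational(32, 9)), -1)) = Mul(Rational(1, 92485), Pow(Rational(160, 81), -1)) = Mul(Rational(1, 92485), Rational(81, 160)) = Rational(81, 14797600)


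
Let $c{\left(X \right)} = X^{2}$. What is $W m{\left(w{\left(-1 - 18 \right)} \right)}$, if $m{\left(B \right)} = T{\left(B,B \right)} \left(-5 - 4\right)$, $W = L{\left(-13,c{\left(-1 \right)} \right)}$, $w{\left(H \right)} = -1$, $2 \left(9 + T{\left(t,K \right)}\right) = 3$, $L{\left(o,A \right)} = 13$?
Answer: $\frac{1755}{2} \approx 877.5$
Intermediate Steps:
$T{\left(t,K \right)} = - \frac{15}{2}$ ($T{\left(t,K \right)} = -9 + \frac{1}{2} \cdot 3 = -9 + \frac{3}{2} = - \frac{15}{2}$)
$W = 13$
$m{\left(B \right)} = \frac{135}{2}$ ($m{\left(B \right)} = - \frac{15 \left(-5 - 4\right)}{2} = \left(- \frac{15}{2}\right) \left(-9\right) = \frac{135}{2}$)
$W m{\left(w{\left(-1 - 18 \right)} \right)} = 13 \cdot \frac{135}{2} = \frac{1755}{2}$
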